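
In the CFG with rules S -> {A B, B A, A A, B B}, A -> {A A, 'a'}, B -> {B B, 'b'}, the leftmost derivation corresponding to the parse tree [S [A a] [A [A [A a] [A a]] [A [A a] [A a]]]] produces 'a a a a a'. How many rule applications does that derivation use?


Every bracketed nonterminal node [X ...] in the tree is produced by exactly one rule application.
Reading the tree off as a leftmost derivation:
  Step 1: S  =>  A A   (applied S -> A A)
  Step 2: A A  =>  a A   (applied A -> a)
  Step 3: a A  =>  a A A   (applied A -> A A)
  Step 4: a A A  =>  a A A A   (applied A -> A A)
  Step 5: a A A A  =>  a a A A   (applied A -> a)
  Step 6: a a A A  =>  a a a A   (applied A -> a)
  Step 7: a a a A  =>  a a a A A   (applied A -> A A)
  Step 8: a a a A A  =>  a a a a A   (applied A -> a)
  Step 9: a a a a A  =>  a a a a a   (applied A -> a)
Final yield: a a a a a
Total rewrite steps: 9

9


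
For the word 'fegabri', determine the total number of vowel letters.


Scanning each character of 'fegabri':
  Position 1: 'f' -> consonant (running count: 0)
  Position 2: 'e' -> vowel (running count: 1)
  Position 3: 'g' -> consonant (running count: 1)
  Position 4: 'a' -> vowel (running count: 2)
  Position 5: 'b' -> consonant (running count: 2)
  Position 6: 'r' -> consonant (running count: 2)
  Position 7: 'i' -> vowel (running count: 3)
Total vowels: 3

3


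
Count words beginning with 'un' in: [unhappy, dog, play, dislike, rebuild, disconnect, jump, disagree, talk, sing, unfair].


Checking each word for prefix 'un':
  'unhappy' -> YES, starts with 'un' (count: 1)
  'dog' -> no (count: 1)
  'play' -> no (count: 1)
  'dislike' -> no (count: 1)
  'rebuild' -> no (count: 1)
  'disconnect' -> no (count: 1)
  'jump' -> no (count: 1)
  'disagree' -> no (count: 1)
  'talk' -> no (count: 1)
  'sing' -> no (count: 1)
  'unfair' -> YES, starts with 'un' (count: 2)
Total with prefix 'un': 2

2


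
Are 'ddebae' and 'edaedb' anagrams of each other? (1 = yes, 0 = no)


Sort characters of 'ddebae': 'abddee'
Sort characters of 'edaedb': 'abddee'
Sorted forms match -> they ARE anagrams
Result: 1

1


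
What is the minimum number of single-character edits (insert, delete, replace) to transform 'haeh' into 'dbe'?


Building DP table for s1='haeh' (len 4) and s2='dbe' (len 3):
       d  b  e
    0  1  2  3
  h 1  1  2  3
  a 2  2  2  3
  e 3  3  3  2
  h 4  4  4  3
Edit distance = dp[4][3] = 3

3


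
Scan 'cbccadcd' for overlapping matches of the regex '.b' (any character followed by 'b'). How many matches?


Pattern: .b means any character followed by 'b'.
Scanning 'cbccadcd' position-by-position:
  Pos 0: window 'cb' -> MATCH
  Pos 1: window 'bc' -> no
  Pos 2: window 'cc' -> no
  Pos 3: window 'ca' -> no
  Pos 4: window 'ad' -> no
  Pos 5: window 'dc' -> no
  Pos 6: window 'cd' -> no
  Pos 7: window 'd' -> no
Total matches: 1

1


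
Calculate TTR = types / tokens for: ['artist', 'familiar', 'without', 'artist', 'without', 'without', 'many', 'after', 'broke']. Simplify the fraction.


Tokens: 9
Unique types: ('after', 'artist', 'broke', 'familiar', 'many', 'without') = 6
TTR = 6/9
Simplify: divide both by 3 -> 2/3
TTR = 2/3

2/3


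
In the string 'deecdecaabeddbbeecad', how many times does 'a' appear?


Scanning 'deecdecaabeddbbeecad' for 'a':
  Position 7: 'a' -> MATCH (count: 1)
  Position 8: 'a' -> MATCH (count: 2)
  Position 18: 'a' -> MATCH (count: 3)
Total occurrences of 'a': 3

3


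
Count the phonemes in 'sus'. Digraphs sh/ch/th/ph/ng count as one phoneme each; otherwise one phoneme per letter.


Parsing 'sus' greedily, digraphs first:
  's' -> consonant phoneme (phonemes so far: 1)
  'u' -> vowel phoneme (phonemes so far: 2)
  's' -> consonant phoneme (phonemes so far: 3)
Total phonemes: 3

3


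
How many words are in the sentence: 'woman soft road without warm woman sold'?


Counting words by splitting on spaces:
  Word 1: 'woman'
  Word 2: 'soft'
  Word 3: 'road'
  Word 4: 'without'
  Word 5: 'warm'
  Word 6: 'woman'
  Word 7: 'sold'
Total words: 7

7


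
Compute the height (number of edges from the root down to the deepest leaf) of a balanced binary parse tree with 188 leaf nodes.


In a balanced binary tree with n leaves the deepest leaf is ceil(log2(n)) edges below the root.
log2(188) = 7.5546
ceil(7.5546) = 8
height (edges) = 8

8


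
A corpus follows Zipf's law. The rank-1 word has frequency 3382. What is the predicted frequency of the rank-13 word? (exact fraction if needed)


Zipf's law: freq(rank) = f1 / rank
f1 = 3382, rank = 13
freq = 3382 / 13
GCD(3382, 13) = 1
Simplified: 3382/13

3382/13


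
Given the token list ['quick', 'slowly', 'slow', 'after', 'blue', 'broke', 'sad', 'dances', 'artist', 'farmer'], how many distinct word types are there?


Listing all tokens and tracking unique types:
  Token 1: 'quick' -> NEW (unique so far: 1)
  Token 2: 'slowly' -> NEW (unique so far: 2)
  Token 3: 'slow' -> NEW (unique so far: 3)
  Token 4: 'after' -> NEW (unique so far: 4)
  Token 5: 'blue' -> NEW (unique so far: 5)
  Token 6: 'broke' -> NEW (unique so far: 6)
  Token 7: 'sad' -> NEW (unique so far: 7)
  Token 8: 'dances' -> NEW (unique so far: 8)
  Token 9: 'artist' -> NEW (unique so far: 9)
  Token 10: 'farmer' -> NEW (unique so far: 10)
Unique types: ('after', 'artist', 'blue', 'broke', 'dances', 'farmer', 'quick', 'sad', 'slow', 'slowly')
Vocabulary size: 10

10


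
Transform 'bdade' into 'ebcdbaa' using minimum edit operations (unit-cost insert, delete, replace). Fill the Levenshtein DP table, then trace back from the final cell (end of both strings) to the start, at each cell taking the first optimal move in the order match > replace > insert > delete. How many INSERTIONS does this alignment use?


Edit distance = 5. Backtracking from cell (5, 7) with preference match > replace > insert > delete,
then listing the resulting alignment 'bdade' -> 'ebcdbaa' left to right:
  Step 1: insert 'e' [insertion #1]
  Step 2: keep 'b'
  Step 3: insert 'c' [insertion #2]
  Step 4: keep 'd'
  Step 5: replace a->b
  Step 6: replace d->a
  Step 7: replace e->a
Total insertions: 2

2


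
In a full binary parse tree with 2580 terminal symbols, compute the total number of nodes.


Leaf nodes (terminals): 2580
Internal nodes = n - 1 = 2580 - 1 = 2579
Total = leaves + internal = 2580 + 2579 = 5159

5159


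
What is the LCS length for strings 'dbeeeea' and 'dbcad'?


DP table for LCS of 'dbeeeea' and 'dbcad':
       d  b  c  a  d
    0  0  0  0  0  0
  d 0  1  1  1  1  1
  b 0  1  2  2  2  2
  e 0  1  2  2  2  2
  e 0  1  2  2  2  2
  e 0  1  2  2  2  2
  e 0  1  2  2  2  2
  a 0  1  2  2  3  3
LCS: 'dba'
LCS length = 3

3


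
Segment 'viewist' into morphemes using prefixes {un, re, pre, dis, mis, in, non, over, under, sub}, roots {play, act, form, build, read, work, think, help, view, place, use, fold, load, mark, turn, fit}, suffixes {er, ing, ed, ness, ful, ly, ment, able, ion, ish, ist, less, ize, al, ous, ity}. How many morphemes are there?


Segmenting 'viewist' against the inventory:
  'view' -> root (morpheme 1)
  'ist' -> suffix (morpheme 2)
Total morphemes: 2

2


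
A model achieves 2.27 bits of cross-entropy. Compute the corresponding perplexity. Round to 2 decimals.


Perplexity formula: PP = 2^H
H = 2.27
PP = 2^2.27
Decompose: 2^2.27 = 2^2 * 2^0.27
2^2 = 4, 2^0.27 ~ 1.2058078
PP ~ 4 * 1.2058078 = 4.8232312
Rounded to 2 decimals: 4.82

4.82


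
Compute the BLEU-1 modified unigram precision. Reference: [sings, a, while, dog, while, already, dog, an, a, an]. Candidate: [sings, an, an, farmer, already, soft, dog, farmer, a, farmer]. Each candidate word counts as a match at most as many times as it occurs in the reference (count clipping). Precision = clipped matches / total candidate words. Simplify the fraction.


Reference word counts: {'a': 2, 'already': 1, 'an': 2, 'dog': 2, 'sings': 1, 'while': 2}
Checking each candidate word (with clipping):
  'sings' -> in reference (ref count 1, used 1/1) -> match (matches: 1)
  'an' -> in reference (ref count 2, used 1/2) -> match (matches: 2)
  'an' -> in reference (ref count 2, used 2/2) -> match (matches: 3)
  'farmer' -> not in reference -> no match (matches: 3)
  'already' -> in reference (ref count 1, used 1/1) -> match (matches: 4)
  'soft' -> not in reference -> no match (matches: 4)
  'dog' -> in reference (ref count 2, used 1/2) -> match (matches: 5)
  'farmer' -> not in reference -> no match (matches: 5)
  'a' -> in reference (ref count 2, used 1/2) -> match (matches: 6)
  'farmer' -> not in reference -> no match (matches: 6)
Clipped matches: 6, Candidate length: 10
Precision = 6/10 = 3/5

3/5


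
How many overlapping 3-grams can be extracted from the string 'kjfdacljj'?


String 'kjfdacljj' has length L = 9.
Number of overlapping n-grams = L - n + 1
Substituting: 9 - 3 + 1 = 7

7


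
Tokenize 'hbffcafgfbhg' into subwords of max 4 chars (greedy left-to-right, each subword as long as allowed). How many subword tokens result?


'hbffcafgfbhg' has 12 characters.
Chunking with max size 4:
  Chunk 1: 'hbff' (positions 0-3)
  Chunk 2: 'cafg' (positions 4-7)
  Chunk 3: 'fbhg' (positions 8-11)
Total chunks: ceil(12 / 4) = 3

3


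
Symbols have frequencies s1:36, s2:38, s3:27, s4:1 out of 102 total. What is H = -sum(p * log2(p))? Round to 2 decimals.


Computing entropy H = -sum(p_i * log2(p_i)):
  s1: p = 36/102 = 0.3529, -p*log2(p) = 0.5303
  s2: p = 38/102 = 0.3725, -p*log2(p) = 0.5307
  s3: p = 27/102 = 0.2647, -p*log2(p) = 0.5076
  s4: p = 1/102 = 0.0098, -p*log2(p) = 0.0654
H = sum of terms = 1.6340
Rounded to 2 decimals: 1.63

1.63


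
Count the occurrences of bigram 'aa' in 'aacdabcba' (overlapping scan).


Scanning 'aacdabcba' for bigram 'aa':
  Position 0: 'aa' -> MATCH
  Position 1: 'ac' -> no
  Position 2: 'cd' -> no
  Position 3: 'da' -> no
  Position 4: 'ab' -> no
  Position 5: 'bc' -> no
  Position 6: 'cb' -> no
  Position 7: 'ba' -> no
Total matches: 1

1


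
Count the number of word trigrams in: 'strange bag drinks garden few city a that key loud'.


Word trigrams from [10] words:
  Trigram 1: (strange bag drinks)
  Trigram 2: (bag drinks garden)
  Trigram 3: (drinks garden few)
  Trigram 4: (garden few city)
  Trigram 5: (few city a)
  Trigram 6: (city a that)
  Trigram 7: (a that key)
  Trigram 8: (that key loud)
Total word trigrams: 10 - 2 = 8

8


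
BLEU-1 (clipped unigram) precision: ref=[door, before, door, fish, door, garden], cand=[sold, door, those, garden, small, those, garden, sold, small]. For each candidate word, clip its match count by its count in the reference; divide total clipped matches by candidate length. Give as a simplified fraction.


Reference word counts: {'before': 1, 'door': 3, 'fish': 1, 'garden': 1}
Checking each candidate word (with clipping):
  'sold' -> not in reference -> no match (matches: 0)
  'door' -> in reference (ref count 3, used 1/3) -> match (matches: 1)
  'those' -> not in reference -> no match (matches: 1)
  'garden' -> in reference (ref count 1, used 1/1) -> match (matches: 2)
  'small' -> not in reference -> no match (matches: 2)
  'those' -> not in reference -> no match (matches: 2)
  'garden' -> ref count 1 already used up (1/1) -> clipped, no match (matches: 2)
  'sold' -> not in reference -> no match (matches: 2)
  'small' -> not in reference -> no match (matches: 2)
Clipped matches: 2, Candidate length: 9
Precision = 2/9

2/9


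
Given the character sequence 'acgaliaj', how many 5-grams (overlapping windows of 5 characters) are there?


String 'acgaliaj' has length L = 8.
Number of overlapping n-grams = L - n + 1
Substituting: 8 - 5 + 1 = 4

4


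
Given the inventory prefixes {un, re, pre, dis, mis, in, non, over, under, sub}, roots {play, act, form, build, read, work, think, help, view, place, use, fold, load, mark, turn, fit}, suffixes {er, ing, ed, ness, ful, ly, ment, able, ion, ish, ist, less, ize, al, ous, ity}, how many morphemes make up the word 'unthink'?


Segmenting 'unthink' against the inventory:
  'un' -> prefix (morpheme 1)
  'think' -> root (morpheme 2)
Total morphemes: 2

2


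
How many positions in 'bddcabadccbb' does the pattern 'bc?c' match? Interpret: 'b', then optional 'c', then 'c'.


Pattern: bc?c means 'b', then optional 'c', then 'c'.
Scanning 'bddcabadccbb' position-by-position:
  Pos 0: window 'bdd' -> no
  Pos 1: window 'ddc' -> no
  Pos 2: window 'dca' -> no
  Pos 3: window 'cab' -> no
  Pos 4: window 'aba' -> no
  Pos 5: window 'bad' -> no
  Pos 6: window 'adc' -> no
  Pos 7: window 'dcc' -> no
  Pos 8: window 'ccb' -> no
  Pos 9: window 'cbb' -> no
  Pos 10: window 'bb' -> no
  Pos 11: window 'b' -> no
Total matches: 0

0


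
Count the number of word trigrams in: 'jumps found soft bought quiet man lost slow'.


Word trigrams from [8] words:
  Trigram 1: (jumps found soft)
  Trigram 2: (found soft bought)
  Trigram 3: (soft bought quiet)
  Trigram 4: (bought quiet man)
  Trigram 5: (quiet man lost)
  Trigram 6: (man lost slow)
Total word trigrams: 8 - 2 = 6

6


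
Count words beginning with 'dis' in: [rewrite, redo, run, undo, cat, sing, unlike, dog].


Checking each word for prefix 'dis':
  'rewrite' -> no (count: 0)
  'redo' -> no (count: 0)
  'run' -> no (count: 0)
  'undo' -> no (count: 0)
  'cat' -> no (count: 0)
  'sing' -> no (count: 0)
  'unlike' -> no (count: 0)
  'dog' -> no (count: 0)
Total with prefix 'dis': 0

0


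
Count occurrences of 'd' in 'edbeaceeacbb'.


Scanning 'edbeaceeacbb' for 'd':
  Position 1: 'd' -> MATCH (count: 1)
Total occurrences of 'd': 1

1


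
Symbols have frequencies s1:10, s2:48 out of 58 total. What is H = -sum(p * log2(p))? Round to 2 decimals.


Computing entropy H = -sum(p_i * log2(p_i)):
  s1: p = 10/58 = 0.1724, -p*log2(p) = 0.4373
  s2: p = 48/58 = 0.8276, -p*log2(p) = 0.2259
H = sum of terms = 0.6632
Rounded to 2 decimals: 0.66

0.66


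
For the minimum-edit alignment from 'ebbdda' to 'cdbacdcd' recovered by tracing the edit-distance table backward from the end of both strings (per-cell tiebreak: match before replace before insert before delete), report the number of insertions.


Edit distance = 6. Backtracking from cell (6, 8) with preference match > replace > insert > delete,
then listing the resulting alignment 'ebbdda' -> 'cdbacdcd' left to right:
  Step 1: insert 'c' [insertion #1]
  Step 2: replace e->d
  Step 3: keep 'b'
  Step 4: insert 'a' [insertion #2]
  Step 5: replace b->c
  Step 6: keep 'd'
  Step 7: replace d->c
  Step 8: replace a->d
Total insertions: 2

2


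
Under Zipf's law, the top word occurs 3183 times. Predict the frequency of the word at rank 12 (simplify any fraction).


Zipf's law: freq(rank) = f1 / rank
f1 = 3183, rank = 12
freq = 3183 / 12
GCD(3183, 12) = 3
Simplified: 1061/4

1061/4


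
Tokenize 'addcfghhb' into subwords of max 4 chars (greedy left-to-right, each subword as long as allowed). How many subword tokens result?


'addcfghhb' has 9 characters.
Chunking with max size 4:
  Chunk 1: 'addc' (positions 0-3)
  Chunk 2: 'fghh' (positions 4-7)
  Chunk 3: 'b' (positions 8-8)
Total chunks: ceil(9 / 4) = 3

3


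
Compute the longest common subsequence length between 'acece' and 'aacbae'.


DP table for LCS of 'acece' and 'aacbae':
       a  a  c  b  a  e
    0  0  0  0  0  0  0
  a 0  1  1  1  1  1  1
  c 0  1  1  2  2  2  2
  e 0  1  1  2  2  2  3
  c 0  1  1  2  2  2  3
  e 0  1  1  2  2  2  3
LCS: 'ace'
LCS length = 3

3


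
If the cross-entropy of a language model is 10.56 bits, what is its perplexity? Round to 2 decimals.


Perplexity formula: PP = 2^H
H = 10.56
PP = 2^10.56
Decompose: 2^10.56 = 2^10 * 2^0.56
2^10 = 1024, 2^0.56 ~ 1.4742692
PP ~ 1024 * 1.4742692 = 1509.6516608
Rounded to 2 decimals: 1509.65

1509.65


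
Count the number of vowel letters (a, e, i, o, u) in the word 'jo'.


Scanning each character of 'jo':
  Position 1: 'j' -> consonant (running count: 0)
  Position 2: 'o' -> vowel (running count: 1)
Total vowels: 1

1


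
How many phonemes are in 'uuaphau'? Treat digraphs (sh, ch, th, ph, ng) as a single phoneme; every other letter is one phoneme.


Parsing 'uuaphau' greedily, digraphs first:
  'u' -> vowel phoneme (phonemes so far: 1)
  'u' -> vowel phoneme (phonemes so far: 2)
  'a' -> vowel phoneme (phonemes so far: 3)
  'ph' -> digraph (1 consonant phoneme) (phonemes so far: 4)
  'a' -> vowel phoneme (phonemes so far: 5)
  'u' -> vowel phoneme (phonemes so far: 6)
Total phonemes: 6

6


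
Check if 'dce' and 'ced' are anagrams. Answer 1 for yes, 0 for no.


Sort characters of 'dce': 'cde'
Sort characters of 'ced': 'cde'
Sorted forms match -> they ARE anagrams
Result: 1

1


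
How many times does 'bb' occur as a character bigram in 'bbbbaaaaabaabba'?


Scanning 'bbbbaaaaabaabba' for bigram 'bb':
  Position 0: 'bb' -> MATCH
  Position 1: 'bb' -> MATCH
  Position 2: 'bb' -> MATCH
  Position 3: 'ba' -> no
  Position 4: 'aa' -> no
  Position 5: 'aa' -> no
  Position 6: 'aa' -> no
  Position 7: 'aa' -> no
  Position 8: 'ab' -> no
  Position 9: 'ba' -> no
  Position 10: 'aa' -> no
  Position 11: 'ab' -> no
  Position 12: 'bb' -> MATCH
  Position 13: 'ba' -> no
Total matches: 4

4


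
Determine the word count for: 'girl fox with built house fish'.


Counting words by splitting on spaces:
  Word 1: 'girl'
  Word 2: 'fox'
  Word 3: 'with'
  Word 4: 'built'
  Word 5: 'house'
  Word 6: 'fish'
Total words: 6

6


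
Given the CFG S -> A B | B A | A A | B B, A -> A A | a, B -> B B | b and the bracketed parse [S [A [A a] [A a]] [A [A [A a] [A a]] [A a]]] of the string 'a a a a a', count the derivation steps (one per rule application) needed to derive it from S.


Every bracketed nonterminal node [X ...] in the tree is produced by exactly one rule application.
Reading the tree off as a leftmost derivation:
  Step 1: S  =>  A A   (applied S -> A A)
  Step 2: A A  =>  A A A   (applied A -> A A)
  Step 3: A A A  =>  a A A   (applied A -> a)
  Step 4: a A A  =>  a a A   (applied A -> a)
  Step 5: a a A  =>  a a A A   (applied A -> A A)
  Step 6: a a A A  =>  a a A A A   (applied A -> A A)
  Step 7: a a A A A  =>  a a a A A   (applied A -> a)
  Step 8: a a a A A  =>  a a a a A   (applied A -> a)
  Step 9: a a a a A  =>  a a a a a   (applied A -> a)
Final yield: a a a a a
Total rewrite steps: 9

9


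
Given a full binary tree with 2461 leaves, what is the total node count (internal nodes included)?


Leaf nodes (terminals): 2461
Internal nodes = n - 1 = 2461 - 1 = 2460
Total = leaves + internal = 2461 + 2460 = 4921

4921


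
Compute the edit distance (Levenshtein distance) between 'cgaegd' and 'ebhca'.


Building DP table for s1='cgaegd' (len 6) and s2='ebhca' (len 5):
       e  b  h  c  a
    0  1  2  3  4  5
  c 1  1  2  3  3  4
  g 2  2  2  3  4  4
  a 3  3  3  3  4  4
  e 4  3  4  4  4  5
  g 5  4  4  5  5  5
  d 6  5  5  5  6  6
Edit distance = dp[6][5] = 6

6


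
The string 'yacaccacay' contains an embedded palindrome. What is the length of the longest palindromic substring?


Scanning 'yacaccacay' for palindromic substrings.
Substring at positions 0-9: 'yacaccacay'.
Check: reverse('yacaccacay') = 'yacaccacay' -> palindrome confirmed.
No longer palindromic substring exists; longest length = 10

10


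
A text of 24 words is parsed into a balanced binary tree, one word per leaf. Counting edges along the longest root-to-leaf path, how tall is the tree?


In a balanced binary tree with n leaves the deepest leaf is ceil(log2(n)) edges below the root.
log2(24) = 4.5850
ceil(4.5850) = 5
height (edges) = 5

5


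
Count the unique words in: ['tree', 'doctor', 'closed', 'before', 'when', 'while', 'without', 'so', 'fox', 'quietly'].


Listing all tokens and tracking unique types:
  Token 1: 'tree' -> NEW (unique so far: 1)
  Token 2: 'doctor' -> NEW (unique so far: 2)
  Token 3: 'closed' -> NEW (unique so far: 3)
  Token 4: 'before' -> NEW (unique so far: 4)
  Token 5: 'when' -> NEW (unique so far: 5)
  Token 6: 'while' -> NEW (unique so far: 6)
  Token 7: 'without' -> NEW (unique so far: 7)
  Token 8: 'so' -> NEW (unique so far: 8)
  Token 9: 'fox' -> NEW (unique so far: 9)
  Token 10: 'quietly' -> NEW (unique so far: 10)
Unique types: ('before', 'closed', 'doctor', 'fox', 'quietly', 'so', 'tree', 'when', 'while', 'without')
Vocabulary size: 10

10


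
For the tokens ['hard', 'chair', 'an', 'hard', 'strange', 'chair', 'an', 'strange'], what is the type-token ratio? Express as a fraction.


Tokens: 8
Unique types: ('an', 'chair', 'hard', 'strange') = 4
TTR = 4/8
Simplify: divide both by 4 -> 1/2
TTR = 1/2

1/2


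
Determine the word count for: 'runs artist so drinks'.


Counting words by splitting on spaces:
  Word 1: 'runs'
  Word 2: 'artist'
  Word 3: 'so'
  Word 4: 'drinks'
Total words: 4

4


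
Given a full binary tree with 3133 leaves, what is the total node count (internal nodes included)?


Leaf nodes (terminals): 3133
Internal nodes = n - 1 = 3133 - 1 = 3132
Total = leaves + internal = 3133 + 3132 = 6265

6265


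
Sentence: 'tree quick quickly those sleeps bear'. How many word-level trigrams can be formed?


Word trigrams from [6] words:
  Trigram 1: (tree quick quickly)
  Trigram 2: (quick quickly those)
  Trigram 3: (quickly those sleeps)
  Trigram 4: (those sleeps bear)
Total word trigrams: 6 - 2 = 4

4


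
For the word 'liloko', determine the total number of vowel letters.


Scanning each character of 'liloko':
  Position 1: 'l' -> consonant (running count: 0)
  Position 2: 'i' -> vowel (running count: 1)
  Position 3: 'l' -> consonant (running count: 1)
  Position 4: 'o' -> vowel (running count: 2)
  Position 5: 'k' -> consonant (running count: 2)
  Position 6: 'o' -> vowel (running count: 3)
Total vowels: 3

3


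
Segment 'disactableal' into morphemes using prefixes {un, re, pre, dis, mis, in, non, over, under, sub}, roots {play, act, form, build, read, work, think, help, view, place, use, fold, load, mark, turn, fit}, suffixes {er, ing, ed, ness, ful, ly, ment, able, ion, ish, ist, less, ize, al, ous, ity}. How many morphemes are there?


Segmenting 'disactableal' against the inventory:
  'dis' -> prefix (morpheme 1)
  'act' -> root (morpheme 2)
  'able' -> suffix (morpheme 3)
  'al' -> suffix (morpheme 4)
Total morphemes: 4

4


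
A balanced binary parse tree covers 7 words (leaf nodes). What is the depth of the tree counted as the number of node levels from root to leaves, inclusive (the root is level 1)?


In a balanced binary tree with n leaves the deepest leaf is ceil(log2(n)) edges below the root,
so counting node levels inclusive of root and leaves gives ceil(log2(n)) + 1 levels.
log2(7) = 2.8074
ceil(2.8074) = 3
levels = 3 + 1 = 4

4


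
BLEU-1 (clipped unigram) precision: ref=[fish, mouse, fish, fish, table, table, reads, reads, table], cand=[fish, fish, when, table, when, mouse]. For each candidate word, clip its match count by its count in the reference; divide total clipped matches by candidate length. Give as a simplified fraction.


Reference word counts: {'fish': 3, 'mouse': 1, 'reads': 2, 'table': 3}
Checking each candidate word (with clipping):
  'fish' -> in reference (ref count 3, used 1/3) -> match (matches: 1)
  'fish' -> in reference (ref count 3, used 2/3) -> match (matches: 2)
  'when' -> not in reference -> no match (matches: 2)
  'table' -> in reference (ref count 3, used 1/3) -> match (matches: 3)
  'when' -> not in reference -> no match (matches: 3)
  'mouse' -> in reference (ref count 1, used 1/1) -> match (matches: 4)
Clipped matches: 4, Candidate length: 6
Precision = 4/6 = 2/3

2/3


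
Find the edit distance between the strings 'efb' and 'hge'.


Building DP table for s1='efb' (len 3) and s2='hge' (len 3):
       h  g  e
    0  1  2  3
  e 1  1  2  2
  f 2  2  2  3
  b 3  3  3  3
Edit distance = dp[3][3] = 3

3


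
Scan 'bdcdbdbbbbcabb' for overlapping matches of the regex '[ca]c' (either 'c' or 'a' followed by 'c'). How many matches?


Pattern: [ca]c means either 'c' or 'a' followed by 'c'.
Scanning 'bdcdbdbbbbcabb' position-by-position:
  Pos 0: window 'bd' -> no
  Pos 1: window 'dc' -> no
  Pos 2: window 'cd' -> no
  Pos 3: window 'db' -> no
  Pos 4: window 'bd' -> no
  Pos 5: window 'db' -> no
  Pos 6: window 'bb' -> no
  Pos 7: window 'bb' -> no
  Pos 8: window 'bb' -> no
  Pos 9: window 'bc' -> no
  Pos 10: window 'ca' -> no
  Pos 11: window 'ab' -> no
  Pos 12: window 'bb' -> no
  Pos 13: window 'b' -> no
Total matches: 0

0


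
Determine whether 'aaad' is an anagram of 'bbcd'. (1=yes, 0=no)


Sort characters of 'aaad': 'aaad'
Sort characters of 'bbcd': 'bbcd'
Sorted forms differ -> they are NOT anagrams
Result: 0

0


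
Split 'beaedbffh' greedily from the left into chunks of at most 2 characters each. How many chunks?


'beaedbffh' has 9 characters.
Chunking with max size 2:
  Chunk 1: 'be' (positions 0-1)
  Chunk 2: 'ae' (positions 2-3)
  Chunk 3: 'db' (positions 4-5)
  Chunk 4: 'ff' (positions 6-7)
  Chunk 5: 'h' (positions 8-8)
Total chunks: ceil(9 / 2) = 5

5


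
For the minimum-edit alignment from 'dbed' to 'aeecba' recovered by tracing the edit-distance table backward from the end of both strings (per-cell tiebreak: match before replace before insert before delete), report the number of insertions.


Edit distance = 5. Backtracking from cell (4, 6) with preference match > replace > insert > delete,
then listing the resulting alignment 'dbed' -> 'aeecba' left to right:
  Step 1: replace d->a
  Step 2: replace b->e
  Step 3: keep 'e'
  Step 4: insert 'c' [insertion #1]
  Step 5: insert 'b' [insertion #2]
  Step 6: replace d->a
Total insertions: 2

2


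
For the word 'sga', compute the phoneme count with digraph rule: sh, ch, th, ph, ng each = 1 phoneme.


Parsing 'sga' greedily, digraphs first:
  's' -> consonant phoneme (phonemes so far: 1)
  'g' -> consonant phoneme (phonemes so far: 2)
  'a' -> vowel phoneme (phonemes so far: 3)
Total phonemes: 3

3


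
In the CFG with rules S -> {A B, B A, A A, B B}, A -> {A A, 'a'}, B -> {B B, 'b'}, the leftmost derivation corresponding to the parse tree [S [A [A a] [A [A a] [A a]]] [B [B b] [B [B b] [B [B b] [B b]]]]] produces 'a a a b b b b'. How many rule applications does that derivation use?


Every bracketed nonterminal node [X ...] in the tree is produced by exactly one rule application.
Reading the tree off as a leftmost derivation:
  Step 1: S  =>  A B   (applied S -> A B)
  Step 2: A B  =>  A A B   (applied A -> A A)
  Step 3: A A B  =>  a A B   (applied A -> a)
  Step 4: a A B  =>  a A A B   (applied A -> A A)
  Step 5: a A A B  =>  a a A B   (applied A -> a)
  Step 6: a a A B  =>  a a a B   (applied A -> a)
  Step 7: a a a B  =>  a a a B B   (applied B -> B B)
  Step 8: a a a B B  =>  a a a b B   (applied B -> b)
  Step 9: a a a b B  =>  a a a b B B   (applied B -> B B)
  Step 10: a a a b B B  =>  a a a b b B   (applied B -> b)
  Step 11: a a a b b B  =>  a a a b b B B   (applied B -> B B)
  Step 12: a a a b b B B  =>  a a a b b b B   (applied B -> b)
  Step 13: a a a b b b B  =>  a a a b b b b   (applied B -> b)
Final yield: a a a b b b b
Total rewrite steps: 13

13


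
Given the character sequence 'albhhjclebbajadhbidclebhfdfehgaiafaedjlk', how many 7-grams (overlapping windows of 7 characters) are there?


String 'albhhjclebbajadhbidclebhfdfehgaiafaedjlk' has length L = 40.
Number of overlapping n-grams = L - n + 1
Substituting: 40 - 7 + 1 = 34

34


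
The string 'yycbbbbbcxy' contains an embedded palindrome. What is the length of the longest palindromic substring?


Scanning 'yycbbbbbcxy' for palindromic substrings.
Substring at positions 2-8: 'cbbbbbc'.
Check: reverse('cbbbbbc') = 'cbbbbbc' -> palindrome confirmed.
Neighbouring characters ('y' / 'x') break symmetry, so it cannot extend further.
No longer palindromic substring exists; longest length = 7

7


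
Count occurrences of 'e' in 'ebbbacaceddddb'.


Scanning 'ebbbacaceddddb' for 'e':
  Position 0: 'e' -> MATCH (count: 1)
  Position 8: 'e' -> MATCH (count: 2)
Total occurrences of 'e': 2

2


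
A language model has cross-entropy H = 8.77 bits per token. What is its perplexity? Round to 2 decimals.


Perplexity formula: PP = 2^H
H = 8.77
PP = 2^8.77
Decompose: 2^8.77 = 2^8 * 2^0.77
2^8 = 256, 2^0.77 ~ 1.7052698
PP ~ 256 * 1.7052698 = 436.5490688
Rounded to 2 decimals: 436.55

436.55


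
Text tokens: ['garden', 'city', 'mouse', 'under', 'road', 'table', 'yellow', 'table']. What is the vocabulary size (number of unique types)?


Listing all tokens and tracking unique types:
  Token 1: 'garden' -> NEW (unique so far: 1)
  Token 2: 'city' -> NEW (unique so far: 2)
  Token 3: 'mouse' -> NEW (unique so far: 3)
  Token 4: 'under' -> NEW (unique so far: 4)
  Token 5: 'road' -> NEW (unique so far: 5)
  Token 6: 'table' -> NEW (unique so far: 6)
  Token 7: 'yellow' -> NEW (unique so far: 7)
  Token 8: 'table' -> duplicate (unique so far: 7)
Unique types: ('city', 'garden', 'mouse', 'road', 'table', 'under', 'yellow')
Vocabulary size: 7

7


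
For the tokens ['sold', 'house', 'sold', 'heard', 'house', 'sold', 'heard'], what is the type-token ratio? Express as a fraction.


Tokens: 7
Unique types: ('heard', 'house', 'sold') = 3
TTR = 3/7
Already in lowest terms.

3/7


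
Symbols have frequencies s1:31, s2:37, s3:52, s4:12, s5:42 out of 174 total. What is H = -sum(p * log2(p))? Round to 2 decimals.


Computing entropy H = -sum(p_i * log2(p_i)):
  s1: p = 31/174 = 0.1782, -p*log2(p) = 0.4434
  s2: p = 37/174 = 0.2126, -p*log2(p) = 0.4749
  s3: p = 52/174 = 0.2989, -p*log2(p) = 0.5207
  s4: p = 12/174 = 0.0690, -p*log2(p) = 0.2661
  s5: p = 42/174 = 0.2414, -p*log2(p) = 0.4950
H = sum of terms = 2.2001
Rounded to 2 decimals: 2.20

2.20


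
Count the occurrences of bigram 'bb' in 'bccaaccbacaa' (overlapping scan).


Scanning 'bccaaccbacaa' for bigram 'bb':
  Position 0: 'bc' -> no
  Position 1: 'cc' -> no
  Position 2: 'ca' -> no
  Position 3: 'aa' -> no
  Position 4: 'ac' -> no
  Position 5: 'cc' -> no
  Position 6: 'cb' -> no
  Position 7: 'ba' -> no
  Position 8: 'ac' -> no
  Position 9: 'ca' -> no
  Position 10: 'aa' -> no
Total matches: 0

0


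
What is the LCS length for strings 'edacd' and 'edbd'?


DP table for LCS of 'edacd' and 'edbd':
       e  d  b  d
    0  0  0  0  0
  e 0  1  1  1  1
  d 0  1  2  2  2
  a 0  1  2  2  2
  c 0  1  2  2  2
  d 0  1  2  2  3
LCS: 'edd'
LCS length = 3

3


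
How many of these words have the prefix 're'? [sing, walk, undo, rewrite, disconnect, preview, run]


Checking each word for prefix 're':
  'sing' -> no (count: 0)
  'walk' -> no (count: 0)
  'undo' -> no (count: 0)
  'rewrite' -> YES, starts with 're' (count: 1)
  'disconnect' -> no (count: 1)
  'preview' -> no (count: 1)
  'run' -> no (count: 1)
Total with prefix 're': 1

1


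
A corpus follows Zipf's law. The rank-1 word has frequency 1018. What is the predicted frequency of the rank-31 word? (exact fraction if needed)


Zipf's law: freq(rank) = f1 / rank
f1 = 1018, rank = 31
freq = 1018 / 31
GCD(1018, 31) = 1
Simplified: 1018/31

1018/31


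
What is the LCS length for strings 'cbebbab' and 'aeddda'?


DP table for LCS of 'cbebbab' and 'aeddda':
       a  e  d  d  d  a
    0  0  0  0  0  0  0
  c 0  0  0  0  0  0  0
  b 0  0  0  0  0  0  0
  e 0  0  1  1  1  1  1
  b 0  0  1  1  1  1  1
  b 0  0  1  1  1  1  1
  a 0  1  1  1  1  1  2
  b 0  1  1  1  1  1  2
LCS: 'ea'
LCS length = 2

2


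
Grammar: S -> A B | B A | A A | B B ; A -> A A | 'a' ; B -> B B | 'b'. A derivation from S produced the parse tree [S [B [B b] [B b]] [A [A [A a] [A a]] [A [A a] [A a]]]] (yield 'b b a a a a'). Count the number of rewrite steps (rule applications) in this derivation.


Every bracketed nonterminal node [X ...] in the tree is produced by exactly one rule application.
Reading the tree off as a leftmost derivation:
  Step 1: S  =>  B A   (applied S -> B A)
  Step 2: B A  =>  B B A   (applied B -> B B)
  Step 3: B B A  =>  b B A   (applied B -> b)
  Step 4: b B A  =>  b b A   (applied B -> b)
  Step 5: b b A  =>  b b A A   (applied A -> A A)
  Step 6: b b A A  =>  b b A A A   (applied A -> A A)
  Step 7: b b A A A  =>  b b a A A   (applied A -> a)
  Step 8: b b a A A  =>  b b a a A   (applied A -> a)
  Step 9: b b a a A  =>  b b a a A A   (applied A -> A A)
  Step 10: b b a a A A  =>  b b a a a A   (applied A -> a)
  Step 11: b b a a a A  =>  b b a a a a   (applied A -> a)
Final yield: b b a a a a
Total rewrite steps: 11

11


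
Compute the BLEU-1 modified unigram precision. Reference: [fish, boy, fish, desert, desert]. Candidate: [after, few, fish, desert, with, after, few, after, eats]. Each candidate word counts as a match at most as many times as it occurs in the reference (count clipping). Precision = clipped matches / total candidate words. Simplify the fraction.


Reference word counts: {'boy': 1, 'desert': 2, 'fish': 2}
Checking each candidate word (with clipping):
  'after' -> not in reference -> no match (matches: 0)
  'few' -> not in reference -> no match (matches: 0)
  'fish' -> in reference (ref count 2, used 1/2) -> match (matches: 1)
  'desert' -> in reference (ref count 2, used 1/2) -> match (matches: 2)
  'with' -> not in reference -> no match (matches: 2)
  'after' -> not in reference -> no match (matches: 2)
  'few' -> not in reference -> no match (matches: 2)
  'after' -> not in reference -> no match (matches: 2)
  'eats' -> not in reference -> no match (matches: 2)
Clipped matches: 2, Candidate length: 9
Precision = 2/9

2/9


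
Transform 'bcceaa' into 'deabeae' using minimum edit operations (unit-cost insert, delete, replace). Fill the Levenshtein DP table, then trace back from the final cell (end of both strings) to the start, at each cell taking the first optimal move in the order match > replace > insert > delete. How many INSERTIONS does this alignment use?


Edit distance = 5. Backtracking from cell (6, 7) with preference match > replace > insert > delete,
then listing the resulting alignment 'bcceaa' -> 'deabeae' left to right:
  Step 1: insert 'd' [insertion #1]
  Step 2: replace b->e
  Step 3: replace c->a
  Step 4: replace c->b
  Step 5: keep 'e'
  Step 6: keep 'a'
  Step 7: replace a->e
Total insertions: 1

1


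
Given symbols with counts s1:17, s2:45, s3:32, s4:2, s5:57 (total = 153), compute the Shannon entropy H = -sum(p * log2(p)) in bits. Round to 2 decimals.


Computing entropy H = -sum(p_i * log2(p_i)):
  s1: p = 17/153 = 0.1111, -p*log2(p) = 0.3522
  s2: p = 45/153 = 0.2941, -p*log2(p) = 0.5193
  s3: p = 32/153 = 0.2092, -p*log2(p) = 0.4721
  s4: p = 2/153 = 0.0131, -p*log2(p) = 0.0818
  s5: p = 57/153 = 0.3725, -p*log2(p) = 0.5307
H = sum of terms = 1.9561
Rounded to 2 decimals: 1.96

1.96


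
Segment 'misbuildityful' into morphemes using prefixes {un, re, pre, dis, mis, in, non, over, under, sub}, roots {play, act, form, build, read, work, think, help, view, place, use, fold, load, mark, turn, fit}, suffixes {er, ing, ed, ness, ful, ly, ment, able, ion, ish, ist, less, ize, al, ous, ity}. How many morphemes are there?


Segmenting 'misbuildityful' against the inventory:
  'mis' -> prefix (morpheme 1)
  'build' -> root (morpheme 2)
  'ity' -> suffix (morpheme 3)
  'ful' -> suffix (morpheme 4)
Total morphemes: 4

4


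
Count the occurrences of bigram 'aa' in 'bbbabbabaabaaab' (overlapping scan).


Scanning 'bbbabbabaabaaab' for bigram 'aa':
  Position 0: 'bb' -> no
  Position 1: 'bb' -> no
  Position 2: 'ba' -> no
  Position 3: 'ab' -> no
  Position 4: 'bb' -> no
  Position 5: 'ba' -> no
  Position 6: 'ab' -> no
  Position 7: 'ba' -> no
  Position 8: 'aa' -> MATCH
  Position 9: 'ab' -> no
  Position 10: 'ba' -> no
  Position 11: 'aa' -> MATCH
  Position 12: 'aa' -> MATCH
  Position 13: 'ab' -> no
Total matches: 3

3


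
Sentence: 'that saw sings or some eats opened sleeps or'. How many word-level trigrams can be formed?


Word trigrams from [9] words:
  Trigram 1: (that saw sings)
  Trigram 2: (saw sings or)
  Trigram 3: (sings or some)
  Trigram 4: (or some eats)
  Trigram 5: (some eats opened)
  Trigram 6: (eats opened sleeps)
  Trigram 7: (opened sleeps or)
Total word trigrams: 9 - 2 = 7

7


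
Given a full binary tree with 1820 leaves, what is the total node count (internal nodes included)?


Leaf nodes (terminals): 1820
Internal nodes = n - 1 = 1820 - 1 = 1819
Total = leaves + internal = 1820 + 1819 = 3639

3639


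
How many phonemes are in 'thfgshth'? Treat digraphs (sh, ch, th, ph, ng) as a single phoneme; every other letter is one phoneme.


Parsing 'thfgshth' greedily, digraphs first:
  'th' -> digraph (1 consonant phoneme) (phonemes so far: 1)
  'f' -> consonant phoneme (phonemes so far: 2)
  'g' -> consonant phoneme (phonemes so far: 3)
  'sh' -> digraph (1 consonant phoneme) (phonemes so far: 4)
  'th' -> digraph (1 consonant phoneme) (phonemes so far: 5)
Total phonemes: 5

5


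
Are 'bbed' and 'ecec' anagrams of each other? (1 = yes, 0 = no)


Sort characters of 'bbed': 'bbde'
Sort characters of 'ecec': 'ccee'
Sorted forms differ -> they are NOT anagrams
Result: 0

0


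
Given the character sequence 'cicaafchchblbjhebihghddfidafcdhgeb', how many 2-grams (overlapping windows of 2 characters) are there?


String 'cicaafchchblbjhebihghddfidafcdhgeb' has length L = 34.
Number of overlapping n-grams = L - n + 1
Substituting: 34 - 2 + 1 = 33

33


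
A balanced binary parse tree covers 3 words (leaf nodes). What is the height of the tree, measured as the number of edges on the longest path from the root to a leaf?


In a balanced binary tree with n leaves the deepest leaf is ceil(log2(n)) edges below the root.
log2(3) = 1.5850
ceil(1.5850) = 2
height (edges) = 2

2


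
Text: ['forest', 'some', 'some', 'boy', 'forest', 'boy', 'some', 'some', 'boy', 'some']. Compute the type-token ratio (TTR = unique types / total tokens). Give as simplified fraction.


Tokens: 10
Unique types: ('boy', 'forest', 'some') = 3
TTR = 3/10
Already in lowest terms.

3/10


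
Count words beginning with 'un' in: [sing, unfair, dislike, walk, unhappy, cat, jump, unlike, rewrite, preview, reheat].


Checking each word for prefix 'un':
  'sing' -> no (count: 0)
  'unfair' -> YES, starts with 'un' (count: 1)
  'dislike' -> no (count: 1)
  'walk' -> no (count: 1)
  'unhappy' -> YES, starts with 'un' (count: 2)
  'cat' -> no (count: 2)
  'jump' -> no (count: 2)
  'unlike' -> YES, starts with 'un' (count: 3)
  'rewrite' -> no (count: 3)
  'preview' -> no (count: 3)
  'reheat' -> no (count: 3)
Total with prefix 'un': 3

3


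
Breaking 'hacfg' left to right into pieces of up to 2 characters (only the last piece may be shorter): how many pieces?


'hacfg' has 5 characters.
Chunking with max size 2:
  Chunk 1: 'ha' (positions 0-1)
  Chunk 2: 'cf' (positions 2-3)
  Chunk 3: 'g' (positions 4-4)
Total chunks: ceil(5 / 2) = 3

3


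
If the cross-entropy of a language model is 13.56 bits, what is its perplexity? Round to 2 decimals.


Perplexity formula: PP = 2^H
H = 13.56
PP = 2^13.56
Decompose: 2^13.56 = 2^13 * 2^0.56
2^13 = 8192, 2^0.56 ~ 1.4742692
PP ~ 8192 * 1.4742692 = 12077.2132864
Rounded to 2 decimals: 12077.21

12077.21


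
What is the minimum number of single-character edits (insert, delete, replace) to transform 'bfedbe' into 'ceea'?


Building DP table for s1='bfedbe' (len 6) and s2='ceea' (len 4):
       c  e  e  a
    0  1  2  3  4
  b 1  1  2  3  4
  f 2  2  2  3  4
  e 3  3  2  2  3
  d 4  4  3  3  3
  b 5  5  4  4  4
  e 6  6  5  4  5
Edit distance = dp[6][4] = 5

5


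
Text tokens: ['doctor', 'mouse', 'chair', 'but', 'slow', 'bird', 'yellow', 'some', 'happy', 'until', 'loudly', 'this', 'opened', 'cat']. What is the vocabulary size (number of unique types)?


Listing all tokens and tracking unique types:
  Token 1: 'doctor' -> NEW (unique so far: 1)
  Token 2: 'mouse' -> NEW (unique so far: 2)
  Token 3: 'chair' -> NEW (unique so far: 3)
  Token 4: 'but' -> NEW (unique so far: 4)
  Token 5: 'slow' -> NEW (unique so far: 5)
  Token 6: 'bird' -> NEW (unique so far: 6)
  Token 7: 'yellow' -> NEW (unique so far: 7)
  Token 8: 'some' -> NEW (unique so far: 8)
  Token 9: 'happy' -> NEW (unique so far: 9)
  Token 10: 'until' -> NEW (unique so far: 10)
  Token 11: 'loudly' -> NEW (unique so far: 11)
  Token 12: 'this' -> NEW (unique so far: 12)
  Token 13: 'opened' -> NEW (unique so far: 13)
  Token 14: 'cat' -> NEW (unique so far: 14)
Unique types: ('bird', 'but', 'cat', 'chair', 'doctor', 'happy', 'loudly', 'mouse', 'opened', 'slow', 'some', 'this', 'until', 'yellow')
Vocabulary size: 14

14
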